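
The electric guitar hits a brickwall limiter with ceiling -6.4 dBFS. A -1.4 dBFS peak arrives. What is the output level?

A brickwall limiter is an ∞:1 compressor: any input above the ceiling is clamped to -6.4 dBFS.

-6.4 dBFS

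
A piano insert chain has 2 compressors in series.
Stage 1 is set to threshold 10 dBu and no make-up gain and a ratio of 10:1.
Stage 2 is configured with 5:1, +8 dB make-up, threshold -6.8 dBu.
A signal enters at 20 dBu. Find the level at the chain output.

Stage 1: overshoot 10 dB → 10/10 = 1 dB → 11 dBu.
Stage 2: overshoot 17.8 dB → 17.8/5 = 3.56 dB → -3.24 dBu; +8 dB make-up → 4.76 dBu.

4.76 dBu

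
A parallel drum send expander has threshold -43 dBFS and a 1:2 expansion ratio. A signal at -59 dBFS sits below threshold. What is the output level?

-75 dBFS

The input is 16 dB below the -43 dBFS threshold.
A 1:2 expander multiplies undershoot by 2: 16 × 2 = 32 dB below threshold.
Output = -43 − 32 = -75 dBFS.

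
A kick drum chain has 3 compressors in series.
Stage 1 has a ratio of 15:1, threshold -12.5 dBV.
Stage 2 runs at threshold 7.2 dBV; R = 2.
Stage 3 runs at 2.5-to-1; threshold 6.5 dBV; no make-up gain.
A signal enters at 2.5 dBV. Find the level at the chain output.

Stage 1: 15 dB above -12.5 dBV, reduced 15:1 to 1 dB above → -11.5 dBV.
Stage 2: -11.5 dBV is at or below the 7.2 dBV threshold — no compression; output -11.5 dBV.
Stage 3: -11.5 dBV is at or below the 6.5 dBV threshold — no compression; output -11.5 dBV.

-11.5 dBV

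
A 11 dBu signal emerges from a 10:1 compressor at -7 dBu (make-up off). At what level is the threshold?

Input is 20 dB above T (since output overshoot × R = input overshoot: (-7 − T)·10 = 11 − T gives T = -9 dBu).
Check: -9 + (11 − (-9))/10 = -9 + 2 = -7 dBu. ✓

-9 dBu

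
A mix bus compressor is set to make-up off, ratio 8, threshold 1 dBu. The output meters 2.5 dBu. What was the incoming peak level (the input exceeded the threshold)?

13 dBu

Post-compression overshoot = 2.5 − 1 = 1.5 dB.
Input overshoot = R × output overshoot = 12 dB → input = 1 + 12 = 13 dBu.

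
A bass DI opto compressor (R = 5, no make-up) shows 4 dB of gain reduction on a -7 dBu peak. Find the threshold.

Gain reduction = -7 − (-11) = 4 dB; output overshoot = GR / (R − 1) = 4 / 4 = 1 dB.
Threshold = output − output overshoot = -11 − 1 = -12 dBu.

-12 dBu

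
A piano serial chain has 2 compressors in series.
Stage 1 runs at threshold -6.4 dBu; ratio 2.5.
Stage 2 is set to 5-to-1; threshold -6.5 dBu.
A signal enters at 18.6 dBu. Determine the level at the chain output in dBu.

-4.48 dBu

Stage 1: 18.6 dBu is 25 dB over -6.4 dBu; at 2.5:1 that becomes 10 dB over, giving 3.6 dBu.
Stage 2: 3.6 dBu is 10.1 dB over -6.5 dBu; at 5:1 that becomes 2.02 dB over, giving -4.48 dBu.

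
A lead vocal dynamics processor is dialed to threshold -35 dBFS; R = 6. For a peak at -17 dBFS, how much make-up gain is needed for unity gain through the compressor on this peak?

15 dB

Without make-up, output = threshold + overshoot/6 = -35 + 3 = -32 dBFS.
Gap to target: 15 dB.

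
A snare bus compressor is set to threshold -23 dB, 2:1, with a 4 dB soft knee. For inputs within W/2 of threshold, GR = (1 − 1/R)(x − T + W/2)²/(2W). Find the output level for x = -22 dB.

-22.5625 dB

x − T + W/2 = -22 − (-23) + 2 = 3.
GR = (1 − 1/2) × 3² / 8 = 0.5 × 9 / 8 = 0.5625 dB.
Output = -22 − 0.5625 = -22.5625 dB.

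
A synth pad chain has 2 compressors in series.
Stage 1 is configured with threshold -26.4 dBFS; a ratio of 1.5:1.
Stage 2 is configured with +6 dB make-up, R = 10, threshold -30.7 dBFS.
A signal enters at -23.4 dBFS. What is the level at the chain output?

-24.07 dBFS

Stage 1: -23.4 dBFS is 3 dB over -26.4 dBFS; at 1.5:1 that becomes 2 dB over, giving -24.4 dBFS.
Stage 2: overshoot 6.3 dB → 6.3/10 = 0.63 dB → -30.07 dBFS; +6 dB make-up → -24.07 dBFS.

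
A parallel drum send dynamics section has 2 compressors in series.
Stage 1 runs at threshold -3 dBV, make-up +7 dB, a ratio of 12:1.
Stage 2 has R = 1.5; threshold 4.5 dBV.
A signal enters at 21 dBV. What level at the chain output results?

Stage 1: 21 dBV is 24 dB over -3 dBV; at 12:1 that becomes 2 dB over, giving -1 dBV; +7 dB make-up → 6 dBV.
Stage 2: overshoot 1.5 dB → 1.5/1.5 = 1 dB → 5.5 dBV.

5.5 dBV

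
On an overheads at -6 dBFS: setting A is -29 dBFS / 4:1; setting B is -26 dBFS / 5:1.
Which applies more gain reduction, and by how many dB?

A: 23 dB over, compressed to 5.75 dB over, so 17.25 dB of GR.
B: 20 dB over, compressed to 4 dB over, so 16 dB of GR.
A applies 1.25 dB more gain reduction.

A, by 1.25 dB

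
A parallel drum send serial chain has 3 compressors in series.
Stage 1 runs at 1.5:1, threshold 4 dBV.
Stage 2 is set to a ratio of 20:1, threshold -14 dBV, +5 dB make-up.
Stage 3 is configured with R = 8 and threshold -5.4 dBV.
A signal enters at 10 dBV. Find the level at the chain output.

-7.9 dBV

Stage 1: 10 dBV is 6 dB over 4 dBV; at 1.5:1 that becomes 4 dB over, giving 8 dBV.
Stage 2: 8 dBV is 22 dB over -14 dBV; at 20:1 that becomes 1.1 dB over, giving -12.9 dBV; +5 dB make-up → -7.9 dBV.
Stage 3: -7.9 dBV is at or below the -5.4 dBV threshold — no compression; output -7.9 dBV.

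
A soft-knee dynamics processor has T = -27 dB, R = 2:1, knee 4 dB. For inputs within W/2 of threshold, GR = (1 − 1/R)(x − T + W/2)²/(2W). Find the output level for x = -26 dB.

-26.5625 dB

x − T + W/2 = -26 − (-27) + 2 = 3.
GR = (1 − 1/2) × 3² / 8 = 0.5 × 9 / 8 = 0.5625 dB.
Output = -26 − 0.5625 = -26.5625 dB.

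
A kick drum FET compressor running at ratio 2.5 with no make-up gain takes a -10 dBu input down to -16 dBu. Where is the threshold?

Input is 10 dB above T (since output overshoot × R = input overshoot: (-16 − T)·2.5 = -10 − T gives T = -20 dBu).
Check: -20 + (-10 − (-20))/2.5 = -20 + 4 = -16 dBu. ✓

-20 dBu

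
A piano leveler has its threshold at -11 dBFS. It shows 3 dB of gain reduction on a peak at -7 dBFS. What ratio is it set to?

4:1

Input overshoot = -7 − (-11) = 4 dB.
Output overshoot = 4 − 3 = 1 dB.
Ratio = input overshoot / output overshoot = 4 / 1 = 4.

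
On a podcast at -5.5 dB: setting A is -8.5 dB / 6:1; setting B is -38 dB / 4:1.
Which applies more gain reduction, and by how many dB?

B, by 21.875 dB

A: GR = 3 − 3/6 = 2.5 dB.
B: GR = 32.5 − 32.5/4 = 24.375 dB.
B reduces 21.875 dB more.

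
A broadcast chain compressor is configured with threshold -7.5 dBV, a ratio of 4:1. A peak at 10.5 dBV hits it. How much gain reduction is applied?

The signal is 18 dB above threshold.
At 4:1, output sits 18/4 = 4.5 dB above threshold.
GR = overshoot in − overshoot out = 18 − 4.5 = 13.5 dB.

13.5 dB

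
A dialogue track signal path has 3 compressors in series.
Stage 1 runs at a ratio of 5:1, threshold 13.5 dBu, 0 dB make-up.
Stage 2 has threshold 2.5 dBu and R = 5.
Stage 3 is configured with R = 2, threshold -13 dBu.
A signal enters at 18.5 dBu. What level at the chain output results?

-4.05 dBu

Stage 1: overshoot 5 dB → 5/5 = 1 dB → 14.5 dBu.
Stage 2: overshoot 12 dB → 12/5 = 2.4 dB → 4.9 dBu.
Stage 3: 4.9 dBu is 17.9 dB over -13 dBu; at 2:1 that becomes 8.95 dB over, giving -4.05 dBu.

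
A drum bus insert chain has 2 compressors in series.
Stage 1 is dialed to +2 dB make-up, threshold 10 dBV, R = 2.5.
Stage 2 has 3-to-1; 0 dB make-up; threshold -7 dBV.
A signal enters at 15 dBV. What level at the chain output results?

0 dBV

Stage 1: 15 dBV is 5 dB over 10 dBV; at 2.5:1 that becomes 2 dB over, giving 12 dBV; +2 dB make-up → 14 dBV.
Stage 2: 21 dB above -7 dBV, reduced 3:1 to 7 dB above → 0 dBV.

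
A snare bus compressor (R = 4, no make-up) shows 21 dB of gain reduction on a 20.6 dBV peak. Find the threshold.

-7.4 dBV

Input is 28 dB above T (since output overshoot × R = input overshoot: (-0.4 − T)·4 = 20.6 − T gives T = -7.4 dBV).
Check: -7.4 + (20.6 − (-7.4))/4 = -7.4 + 7 = -0.4 dBV. ✓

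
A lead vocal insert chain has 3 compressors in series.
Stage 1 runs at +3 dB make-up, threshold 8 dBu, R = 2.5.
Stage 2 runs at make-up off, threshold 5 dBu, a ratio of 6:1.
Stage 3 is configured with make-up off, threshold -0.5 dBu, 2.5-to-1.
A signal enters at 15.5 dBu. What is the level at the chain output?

2.3 dBu

Stage 1: 7.5 dB above 8 dBu, reduced 2.5:1 to 3 dB above → 11 dBu; +3 dB make-up → 14 dBu.
Stage 2: overshoot 9 dB → 9/6 = 1.5 dB → 6.5 dBu.
Stage 3: overshoot 7 dB → 7/2.5 = 2.8 dB → 2.3 dBu.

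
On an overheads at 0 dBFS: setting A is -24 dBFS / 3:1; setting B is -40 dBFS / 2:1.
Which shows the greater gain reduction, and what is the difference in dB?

A: GR = 24 − 24/3 = 16 dB.
B: GR = 40 − 40/2 = 20 dB.
B reduces 4 dB more.

B, by 4 dB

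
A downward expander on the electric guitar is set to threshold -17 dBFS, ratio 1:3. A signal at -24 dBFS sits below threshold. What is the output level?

-38 dBFS

The input is 7 dB below the -17 dBFS threshold.
A 1:3 expander multiplies undershoot by 3: 7 × 3 = 21 dB below threshold.
Output = -17 − 21 = -38 dBFS.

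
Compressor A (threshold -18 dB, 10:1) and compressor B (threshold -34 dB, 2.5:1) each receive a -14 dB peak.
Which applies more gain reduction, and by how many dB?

A: 4 dB over, compressed to 0.4 dB over, so 3.6 dB of GR.
B: 20 dB over, compressed to 8 dB over, so 12 dB of GR.
B reduces 8.4 dB more.

B, by 8.4 dB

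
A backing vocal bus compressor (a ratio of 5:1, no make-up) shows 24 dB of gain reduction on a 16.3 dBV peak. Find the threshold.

-13.7 dBV

Gain reduction = 16.3 − (-7.7) = 24 dB; output overshoot = GR / (R − 1) = 24 / 4 = 6 dB.
Threshold = output − output overshoot = -7.7 − 6 = -13.7 dBV.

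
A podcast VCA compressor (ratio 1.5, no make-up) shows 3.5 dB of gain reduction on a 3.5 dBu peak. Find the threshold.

-7 dBu

Let T be the threshold. Output overshoot = (input overshoot)/R, so 0 − T = (3.5 − T)/1.5.
1.5·(0 − T) = 3.5 − T → 0.5·T = 0 − 3.5 = -3.5.
T = -3.5/0.5 = -7 dBu.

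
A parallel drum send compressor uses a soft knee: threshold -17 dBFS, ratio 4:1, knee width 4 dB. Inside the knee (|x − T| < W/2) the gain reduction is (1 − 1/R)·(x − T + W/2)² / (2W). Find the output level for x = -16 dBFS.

x − T + W/2 = -16 − (-17) + 2 = 3.
GR = (1 − 1/4) × 3² / 8 = 0.75 × 9 / 8 = 0.84375 dB.
Output = -16 − 0.84375 = -16.84375 dBFS.

-16.84375 dBFS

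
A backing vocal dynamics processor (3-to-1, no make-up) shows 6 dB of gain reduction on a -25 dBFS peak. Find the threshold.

Gain reduction = -25 − (-31) = 6 dB; output overshoot = GR / (R − 1) = 6 / 2 = 3 dB.
Threshold = output − output overshoot = -31 − 3 = -34 dBFS.

-34 dBFS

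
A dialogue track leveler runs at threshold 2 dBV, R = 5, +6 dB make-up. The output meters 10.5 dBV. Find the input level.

Stripping the +6 dB make-up gives 4.5 dBV at the gain stage.
That's 2.5 dB above the 2 dBV threshold.
Input overshoot = R × output overshoot = 12.5 dB → input = 2 + 12.5 = 14.5 dBV.

14.5 dBV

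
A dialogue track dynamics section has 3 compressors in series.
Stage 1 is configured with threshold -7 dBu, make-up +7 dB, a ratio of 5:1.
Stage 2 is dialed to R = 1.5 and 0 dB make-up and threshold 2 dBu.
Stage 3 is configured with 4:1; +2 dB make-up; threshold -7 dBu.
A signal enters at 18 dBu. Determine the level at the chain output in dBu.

-2.25 dBu

Stage 1: overshoot 25 dB → 25/5 = 5 dB → -2 dBu; +7 dB make-up → 5 dBu.
Stage 2: 3 dB above 2 dBu, reduced 1.5:1 to 2 dB above → 4 dBu.
Stage 3: 4 dBu is 11 dB over -7 dBu; at 4:1 that becomes 2.75 dB over, giving -4.25 dBu; +2 dB make-up → -2.25 dBu.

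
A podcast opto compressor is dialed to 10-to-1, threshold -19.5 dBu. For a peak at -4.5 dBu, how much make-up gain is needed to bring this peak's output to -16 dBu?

The peak compresses to -19.5 + 15/10 = -18 dBu.
To reach -16 dBu requires -16 − (-18) = 2 dB of make-up.

2 dB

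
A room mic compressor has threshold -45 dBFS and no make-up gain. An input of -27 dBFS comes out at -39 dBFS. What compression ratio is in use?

Input overshoot = -27 − (-45) = 18 dB; output overshoot = -39 − (-45) = 6 dB.
Ratio = 18 / 6 = 3.

3:1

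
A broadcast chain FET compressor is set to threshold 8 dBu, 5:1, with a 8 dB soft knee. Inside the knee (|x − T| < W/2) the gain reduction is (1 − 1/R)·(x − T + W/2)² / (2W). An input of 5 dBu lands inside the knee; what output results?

4.95 dBu

x − T + W/2 = 5 − 8 + 4 = 1.
GR = (1 − 1/5) × 1² / 16 = 0.8 × 1 / 16 = 0.05 dB.
Output = 5 − 0.05 = 4.95 dBu.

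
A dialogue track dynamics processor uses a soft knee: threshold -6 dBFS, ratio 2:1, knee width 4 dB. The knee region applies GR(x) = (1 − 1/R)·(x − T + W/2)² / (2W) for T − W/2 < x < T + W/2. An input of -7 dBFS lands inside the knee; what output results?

x − T + W/2 = -7 − (-6) + 2 = 1.
GR = (1 − 1/2) × 1² / 8 = 0.5 × 1 / 8 = 0.0625 dB.
Output = -7 − 0.0625 = -7.0625 dBFS.

-7.0625 dBFS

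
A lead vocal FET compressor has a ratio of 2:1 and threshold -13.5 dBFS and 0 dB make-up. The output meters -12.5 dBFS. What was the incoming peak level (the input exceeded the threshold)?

-11.5 dBFS

That's 1 dB above the -13.5 dBFS threshold.
Input overshoot = R × output overshoot = 2 dB → input = -13.5 + 2 = -11.5 dBFS.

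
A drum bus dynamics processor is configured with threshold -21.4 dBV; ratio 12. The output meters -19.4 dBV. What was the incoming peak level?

2.6 dBV

Post-compression overshoot = -19.4 − (-21.4) = 2 dB.
Input overshoot = R × output overshoot = 24 dB → input = -21.4 + 24 = 2.6 dBV.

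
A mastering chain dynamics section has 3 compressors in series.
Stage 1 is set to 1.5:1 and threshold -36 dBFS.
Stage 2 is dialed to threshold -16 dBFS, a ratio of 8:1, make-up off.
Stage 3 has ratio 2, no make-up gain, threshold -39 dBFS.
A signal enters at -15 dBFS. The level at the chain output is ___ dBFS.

Stage 1: 21 dB above -36 dBFS, reduced 1.5:1 to 14 dB above → -22 dBFS.
Stage 2: below threshold (-22 ≤ -16); passes unchanged; output -22 dBFS.
Stage 3: 17 dB above -39 dBFS, reduced 2:1 to 8.5 dB above → -30.5 dBFS.

-30.5 dBFS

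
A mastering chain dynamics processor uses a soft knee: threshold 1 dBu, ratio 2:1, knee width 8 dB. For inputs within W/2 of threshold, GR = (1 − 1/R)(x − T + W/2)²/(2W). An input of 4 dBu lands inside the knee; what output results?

2.46875 dBu

x − T + W/2 = 4 − 1 + 4 = 7.
GR = (1 − 1/2) × 7² / 16 = 0.5 × 49 / 16 = 1.53125 dB.
Output = 4 − 1.53125 = 2.46875 dBu.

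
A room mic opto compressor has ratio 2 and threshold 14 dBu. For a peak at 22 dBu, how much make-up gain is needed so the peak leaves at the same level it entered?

4 dB

Without make-up, output = threshold + overshoot/2 = 14 + 4 = 18 dBu.
Gap to target: 4 dB.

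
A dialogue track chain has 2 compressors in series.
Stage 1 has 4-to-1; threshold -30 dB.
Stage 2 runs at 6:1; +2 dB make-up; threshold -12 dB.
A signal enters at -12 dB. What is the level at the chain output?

-23.5 dB

Stage 1: 18 dB above -30 dB, reduced 4:1 to 4.5 dB above → -25.5 dB.
Stage 2: -25.5 dB ≤ -12 dB, so stage 2 doesn't engage; make-up brings it to -23.5 dB.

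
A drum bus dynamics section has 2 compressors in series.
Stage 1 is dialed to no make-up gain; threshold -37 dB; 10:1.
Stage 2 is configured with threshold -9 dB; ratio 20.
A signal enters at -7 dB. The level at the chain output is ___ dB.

Stage 1: 30 dB above -37 dB, reduced 10:1 to 3 dB above → -34 dB.
Stage 2: below threshold (-34 ≤ -9); passes unchanged; output -34 dB.

-34 dB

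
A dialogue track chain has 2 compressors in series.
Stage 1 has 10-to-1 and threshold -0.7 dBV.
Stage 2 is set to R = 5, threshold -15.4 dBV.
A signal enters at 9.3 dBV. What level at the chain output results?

-12.26 dBV

Stage 1: 9.3 dBV is 10 dB over -0.7 dBV; at 10:1 that becomes 1 dB over, giving 0.3 dBV.
Stage 2: 0.3 dBV is 15.7 dB over -15.4 dBV; at 5:1 that becomes 3.14 dB over, giving -12.26 dBV.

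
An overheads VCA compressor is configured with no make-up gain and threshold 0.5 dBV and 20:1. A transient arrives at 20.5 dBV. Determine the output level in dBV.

Overshoot: 20.5 − 0.5 = 20 dB.
The 20 dB excess becomes 1 dB after 20:1 reduction.
Output = 0.5 + 1 = 1.5 dBV.

1.5 dBV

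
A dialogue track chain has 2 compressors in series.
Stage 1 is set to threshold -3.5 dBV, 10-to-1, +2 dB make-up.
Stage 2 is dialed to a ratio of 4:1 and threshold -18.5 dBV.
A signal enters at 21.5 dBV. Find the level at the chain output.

Stage 1: overshoot 25 dB → 25/10 = 2.5 dB → -1 dBV; +2 dB make-up → 1 dBV.
Stage 2: overshoot 19.5 dB → 19.5/4 = 4.875 dB → -13.625 dBV.

-13.625 dBV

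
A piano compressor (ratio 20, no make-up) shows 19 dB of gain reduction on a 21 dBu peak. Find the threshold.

Let T be the threshold. Output overshoot = (input overshoot)/R, so 2 − T = (21 − T)/20.
20·(2 − T) = 21 − T → 19·T = 40 − 21 = 19.
T = 19/19 = 1 dBu.

1 dBu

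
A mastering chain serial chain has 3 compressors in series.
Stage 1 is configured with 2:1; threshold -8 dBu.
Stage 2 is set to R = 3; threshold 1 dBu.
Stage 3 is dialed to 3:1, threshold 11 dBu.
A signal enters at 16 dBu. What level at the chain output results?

2 dBu

Stage 1: 16 dBu is 24 dB over -8 dBu; at 2:1 that becomes 12 dB over, giving 4 dBu.
Stage 2: 3 dB above 1 dBu, reduced 3:1 to 1 dB above → 2 dBu.
Stage 3: 2 dBu ≤ 11 dBu, so stage 3 doesn't engage; output 2 dBu.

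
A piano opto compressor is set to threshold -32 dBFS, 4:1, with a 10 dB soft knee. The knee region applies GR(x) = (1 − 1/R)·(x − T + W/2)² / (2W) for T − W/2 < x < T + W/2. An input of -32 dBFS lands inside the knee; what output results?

-32.9375 dBFS

x − T + W/2 = -32 − (-32) + 5 = 5.
GR = (1 − 1/4) × 5² / 20 = 0.75 × 25 / 20 = 0.9375 dB.
Output = -32 − 0.9375 = -32.9375 dBFS.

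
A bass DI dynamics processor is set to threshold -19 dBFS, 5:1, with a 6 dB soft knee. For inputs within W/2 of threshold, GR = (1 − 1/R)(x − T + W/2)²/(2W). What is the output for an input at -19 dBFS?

-19.6 dBFS

x − T + W/2 = -19 − (-19) + 3 = 3.
GR = (1 − 1/5) × 3² / 12 = 0.8 × 9 / 12 = 0.6 dB.
Output = -19 − 0.6 = -19.6 dBFS.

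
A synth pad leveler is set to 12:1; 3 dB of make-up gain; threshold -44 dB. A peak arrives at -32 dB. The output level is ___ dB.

-40 dB

The input is 12 dB above the -44 dB threshold.
At 12:1 the overshoot is divided by 12, leaving 1 dB above threshold.
So the level is -44 + 1 = -43 dB; make-up adds 3 dB, giving -40 dB.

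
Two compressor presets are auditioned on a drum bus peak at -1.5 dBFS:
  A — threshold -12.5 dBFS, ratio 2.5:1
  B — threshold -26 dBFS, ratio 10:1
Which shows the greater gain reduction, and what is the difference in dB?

A: 11 dB over, compressed to 4.4 dB over, so 6.6 dB of GR.
B: 24.5 dB over, compressed to 2.45 dB over, so 22.05 dB of GR.
Difference: 15.45 dB in favour of B.

B, by 15.45 dB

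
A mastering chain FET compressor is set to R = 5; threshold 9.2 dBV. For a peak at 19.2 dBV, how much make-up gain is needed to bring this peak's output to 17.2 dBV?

6 dB

The peak compresses to 9.2 + 10/5 = 11.2 dBV.
To reach 17.2 dBV requires 17.2 − 11.2 = 6 dB of make-up.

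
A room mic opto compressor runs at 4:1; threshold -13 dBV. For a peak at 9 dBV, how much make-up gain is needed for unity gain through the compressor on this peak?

16.5 dB

Without make-up, output = threshold + overshoot/4 = -13 + 5.5 = -7.5 dBV.
Gap to target: 16.5 dB.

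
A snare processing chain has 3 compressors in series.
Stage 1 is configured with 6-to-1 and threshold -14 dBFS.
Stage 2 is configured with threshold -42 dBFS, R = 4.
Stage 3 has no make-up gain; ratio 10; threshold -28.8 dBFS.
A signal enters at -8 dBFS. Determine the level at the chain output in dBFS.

-34.75 dBFS

Stage 1: -8 dBFS is 6 dB over -14 dBFS; at 6:1 that becomes 1 dB over, giving -13 dBFS.
Stage 2: 29 dB above -42 dBFS, reduced 4:1 to 7.25 dB above → -34.75 dBFS.
Stage 3: -34.75 dBFS is at or below the -28.8 dBFS threshold — no compression; output -34.75 dBFS.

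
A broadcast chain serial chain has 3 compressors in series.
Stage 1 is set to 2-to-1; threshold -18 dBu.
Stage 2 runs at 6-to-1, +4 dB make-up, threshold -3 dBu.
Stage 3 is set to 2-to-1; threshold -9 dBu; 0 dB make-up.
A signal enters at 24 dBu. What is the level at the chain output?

-3.5 dBu

Stage 1: 24 dBu is 42 dB over -18 dBu; at 2:1 that becomes 21 dB over, giving 3 dBu.
Stage 2: 3 dBu is 6 dB over -3 dBu; at 6:1 that becomes 1 dB over, giving -2 dBu; +4 dB make-up → 2 dBu.
Stage 3: 2 dBu is 11 dB over -9 dBu; at 2:1 that becomes 5.5 dB over, giving -3.5 dBu.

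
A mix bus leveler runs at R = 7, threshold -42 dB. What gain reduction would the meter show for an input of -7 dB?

The signal is 35 dB above threshold.
At 7:1, output sits 35/7 = 5 dB above threshold.
GR = overshoot in − overshoot out = 35 − 5 = 30 dB.

30 dB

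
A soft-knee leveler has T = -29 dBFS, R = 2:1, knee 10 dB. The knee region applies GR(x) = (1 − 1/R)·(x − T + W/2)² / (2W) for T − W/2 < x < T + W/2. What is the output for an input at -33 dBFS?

x − T + W/2 = -33 − (-29) + 5 = 1.
GR = (1 − 1/2) × 1² / 20 = 0.5 × 1 / 20 = 0.025 dB.
Output = -33 − 0.025 = -33.025 dBFS.

-33.025 dBFS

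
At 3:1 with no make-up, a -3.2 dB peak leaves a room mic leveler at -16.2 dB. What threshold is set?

Let T be the threshold. Output overshoot = (input overshoot)/R, so -16.2 − T = (-3.2 − T)/3.
3·(-16.2 − T) = -3.2 − T → 2·T = -48.6 − (-3.2) = -45.4.
T = -45.4/2 = -22.7 dB.

-22.7 dB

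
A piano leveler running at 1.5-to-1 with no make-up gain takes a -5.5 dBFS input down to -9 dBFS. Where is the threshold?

-16 dBFS

Let T be the threshold. Output overshoot = (input overshoot)/R, so -9 − T = (-5.5 − T)/1.5.
1.5·(-9 − T) = -5.5 − T → 0.5·T = -13.5 − (-5.5) = -8.
T = -8/0.5 = -16 dBFS.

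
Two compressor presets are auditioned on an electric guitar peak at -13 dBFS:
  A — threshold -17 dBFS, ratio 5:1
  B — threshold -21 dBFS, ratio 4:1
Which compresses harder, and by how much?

B, by 2.8 dB

A: overshoot 4 dB → output overshoot 0.8 dB → GR 3.2 dB.
B: overshoot 8 dB → output overshoot 2 dB → GR 6 dB.
Difference: 2.8 dB in favour of B.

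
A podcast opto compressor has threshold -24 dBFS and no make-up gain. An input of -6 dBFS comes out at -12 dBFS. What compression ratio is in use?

Input overshoot = -6 − (-24) = 18 dB; output overshoot = -12 − (-24) = 12 dB.
Ratio = 18 / 12 = 1.5.

1.5:1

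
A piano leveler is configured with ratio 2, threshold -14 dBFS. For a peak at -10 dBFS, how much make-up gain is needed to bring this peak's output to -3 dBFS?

9 dB

Overshoot 4 dB → 4/2 = 2 dB after compression, so the compressed level is -14 + 2 = -12 dBFS.
Make-up = target − compressed = -3 − (-12) = 9 dB.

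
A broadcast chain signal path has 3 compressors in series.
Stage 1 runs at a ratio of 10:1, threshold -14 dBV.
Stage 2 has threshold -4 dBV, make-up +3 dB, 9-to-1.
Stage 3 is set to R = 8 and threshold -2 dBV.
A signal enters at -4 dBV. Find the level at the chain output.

Stage 1: overshoot 10 dB → 10/10 = 1 dB → -13 dBV.
Stage 2: below threshold (-13 ≤ -4); passes unchanged; make-up brings it to -10 dBV.
Stage 3: -10 dBV ≤ -2 dBV, so stage 3 doesn't engage; output -10 dBV.

-10 dBV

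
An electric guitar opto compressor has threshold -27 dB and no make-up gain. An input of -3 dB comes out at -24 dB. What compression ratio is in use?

Input overshoot = -3 − (-27) = 24 dB; output overshoot = -24 − (-27) = 3 dB.
Ratio = 24 / 3 = 8.

8:1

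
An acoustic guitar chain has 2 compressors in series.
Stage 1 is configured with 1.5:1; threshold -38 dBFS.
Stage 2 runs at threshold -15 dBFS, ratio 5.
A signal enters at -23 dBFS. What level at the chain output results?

Stage 1: overshoot 15 dB → 15/1.5 = 10 dB → -28 dBFS.
Stage 2: below threshold (-28 ≤ -15); passes unchanged; output -28 dBFS.

-28 dBFS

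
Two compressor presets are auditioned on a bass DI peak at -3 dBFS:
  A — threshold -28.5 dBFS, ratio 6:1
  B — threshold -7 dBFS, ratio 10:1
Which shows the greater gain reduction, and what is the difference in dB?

A: GR = 25.5 − 25.5/6 = 21.25 dB.
B: GR = 4 − 4/10 = 3.6 dB.
A applies 17.65 dB more gain reduction.

A, by 17.65 dB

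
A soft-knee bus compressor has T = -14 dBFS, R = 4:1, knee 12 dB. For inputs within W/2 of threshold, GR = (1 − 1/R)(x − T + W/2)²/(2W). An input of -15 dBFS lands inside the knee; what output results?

-15.78125 dBFS

x − T + W/2 = -15 − (-14) + 6 = 5.
GR = (1 − 1/4) × 5² / 24 = 0.75 × 25 / 24 = 0.78125 dB.
Output = -15 − 0.78125 = -15.78125 dBFS.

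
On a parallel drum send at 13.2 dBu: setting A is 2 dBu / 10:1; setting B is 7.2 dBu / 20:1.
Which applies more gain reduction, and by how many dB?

A, by 4.38 dB

A: GR = 11.2 − 11.2/10 = 10.08 dB.
B: GR = 6 − 6/20 = 5.7 dB.
A reduces 4.38 dB more.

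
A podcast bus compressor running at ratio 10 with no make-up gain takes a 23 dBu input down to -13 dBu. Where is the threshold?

-17 dBu

Let T be the threshold. Output overshoot = (input overshoot)/R, so -13 − T = (23 − T)/10.
10·(-13 − T) = 23 − T → 9·T = -130 − 23 = -153.
T = -153/9 = -17 dBu.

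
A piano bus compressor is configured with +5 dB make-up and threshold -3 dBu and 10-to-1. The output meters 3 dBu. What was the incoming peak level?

Stripping the +5 dB make-up gives -2 dBu at the gain stage.
Post-compression overshoot = -2 − (-3) = 1 dB.
Input overshoot = R × output overshoot = 10 dB → input = -3 + 10 = 7 dBu.

7 dBu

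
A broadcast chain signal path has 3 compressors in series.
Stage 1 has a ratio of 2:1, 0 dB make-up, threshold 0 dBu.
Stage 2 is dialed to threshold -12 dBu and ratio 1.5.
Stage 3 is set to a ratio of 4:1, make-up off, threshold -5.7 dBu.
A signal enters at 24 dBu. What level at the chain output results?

Stage 1: overshoot 24 dB → 24/2 = 12 dB → 12 dBu.
Stage 2: 24 dB above -12 dBu, reduced 1.5:1 to 16 dB above → 4 dBu.
Stage 3: 4 dBu is 9.7 dB over -5.7 dBu; at 4:1 that becomes 2.425 dB over, giving -3.275 dBu.

-3.275 dBu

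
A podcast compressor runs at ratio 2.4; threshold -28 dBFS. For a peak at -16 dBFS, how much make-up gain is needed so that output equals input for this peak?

7 dB

The peak compresses to -28 + 12/2.4 = -23 dBFS.
To reach -16 dBFS requires -16 − (-23) = 7 dB of make-up.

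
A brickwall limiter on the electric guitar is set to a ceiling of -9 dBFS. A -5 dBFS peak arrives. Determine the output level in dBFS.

-9 dBFS

At ∞:1, everything above -9 dBFS is held at the ceiling.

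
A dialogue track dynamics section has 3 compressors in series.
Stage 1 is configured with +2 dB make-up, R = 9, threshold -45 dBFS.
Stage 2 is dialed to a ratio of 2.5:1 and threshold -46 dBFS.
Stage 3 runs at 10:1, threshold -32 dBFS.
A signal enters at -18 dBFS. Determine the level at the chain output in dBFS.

-43.6 dBFS

Stage 1: -18 dBFS is 27 dB over -45 dBFS; at 9:1 that becomes 3 dB over, giving -42 dBFS; +2 dB make-up → -40 dBFS.
Stage 2: overshoot 6 dB → 6/2.5 = 2.4 dB → -43.6 dBFS.
Stage 3: below threshold (-43.6 ≤ -32); passes unchanged; output -43.6 dBFS.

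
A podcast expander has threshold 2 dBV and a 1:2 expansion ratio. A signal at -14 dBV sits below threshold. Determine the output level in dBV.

-30 dBV

The input is 16 dB below the 2 dBV threshold.
A 1:2 expander multiplies undershoot by 2: 16 × 2 = 32 dB below threshold.
Output = 2 − 32 = -30 dBV.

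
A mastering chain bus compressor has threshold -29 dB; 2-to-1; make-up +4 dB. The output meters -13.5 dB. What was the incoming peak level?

-6 dB

Before make-up, the level was -13.5 − 4 = -17.5 dB.
That's 11.5 dB above the -29 dB threshold.
Before 2:1 compression the overshoot was 11.5 × 2 = 23 dB, so input = -29 + 23 = -6 dB.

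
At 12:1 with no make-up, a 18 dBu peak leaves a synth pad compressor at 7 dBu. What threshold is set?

6 dBu

Let T be the threshold. Output overshoot = (input overshoot)/R, so 7 − T = (18 − T)/12.
12·(7 − T) = 18 − T → 11·T = 84 − 18 = 66.
T = 66/11 = 6 dBu.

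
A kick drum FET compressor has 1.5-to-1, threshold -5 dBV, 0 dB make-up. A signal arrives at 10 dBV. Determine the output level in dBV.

10 dBV sits 15 dB over threshold.
At 1.5:1 the overshoot is divided by 1.5, leaving 10 dB above threshold.
Output = -5 + 10 = 5 dBV.

5 dBV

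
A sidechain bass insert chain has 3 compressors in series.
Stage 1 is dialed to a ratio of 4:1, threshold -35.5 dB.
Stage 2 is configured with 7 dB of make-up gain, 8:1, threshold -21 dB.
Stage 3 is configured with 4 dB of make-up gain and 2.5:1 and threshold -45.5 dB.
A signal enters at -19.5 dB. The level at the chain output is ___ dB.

-33.1 dB

Stage 1: 16 dB above -35.5 dB, reduced 4:1 to 4 dB above → -31.5 dB.
Stage 2: -31.5 dB ≤ -21 dB, so stage 2 doesn't engage; make-up brings it to -24.5 dB.
Stage 3: -24.5 dB is 21 dB over -45.5 dB; at 2.5:1 that becomes 8.4 dB over, giving -37.1 dB; +4 dB make-up → -33.1 dB.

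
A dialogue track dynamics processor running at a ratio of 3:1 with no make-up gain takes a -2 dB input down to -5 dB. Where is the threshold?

Input is 4.5 dB above T (since output overshoot × R = input overshoot: (-5 − T)·3 = -2 − T gives T = -6.5 dB).
Check: -6.5 + (-2 − (-6.5))/3 = -6.5 + 1.5 = -5 dB. ✓

-6.5 dB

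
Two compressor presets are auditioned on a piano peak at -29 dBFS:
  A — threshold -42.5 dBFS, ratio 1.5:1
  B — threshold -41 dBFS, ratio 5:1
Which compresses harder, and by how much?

B, by 5.1 dB

A: 13.5 dB over, compressed to 9 dB over, so 4.5 dB of GR.
B: 12 dB over, compressed to 2.4 dB over, so 9.6 dB of GR.
B reduces 5.1 dB more.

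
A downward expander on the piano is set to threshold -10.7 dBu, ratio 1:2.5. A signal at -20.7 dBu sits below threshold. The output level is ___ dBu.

-35.7 dBu

Below threshold, a 1:2.5 expander applies gain = (2.5−1)×(T − x) of attenuation.
(2.5−1) × 10 = 15 dB, so output = -20.7 − 15 = -35.7 dBu.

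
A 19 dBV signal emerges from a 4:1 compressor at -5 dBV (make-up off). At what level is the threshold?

Gain reduction = 19 − (-5) = 24 dB; output overshoot = GR / (R − 1) = 24 / 3 = 8 dB.
Threshold = output − output overshoot = -5 − 8 = -13 dBV.

-13 dBV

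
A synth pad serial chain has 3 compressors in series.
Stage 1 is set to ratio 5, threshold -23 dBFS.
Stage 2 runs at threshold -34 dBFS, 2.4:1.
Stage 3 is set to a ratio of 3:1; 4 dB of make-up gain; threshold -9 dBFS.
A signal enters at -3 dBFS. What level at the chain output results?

-23.75 dBFS

Stage 1: -3 dBFS is 20 dB over -23 dBFS; at 5:1 that becomes 4 dB over, giving -19 dBFS.
Stage 2: -19 dBFS is 15 dB over -34 dBFS; at 2.4:1 that becomes 6.25 dB over, giving -27.75 dBFS.
Stage 3: -27.75 dBFS ≤ -9 dBFS, so stage 3 doesn't engage; make-up brings it to -23.75 dBFS.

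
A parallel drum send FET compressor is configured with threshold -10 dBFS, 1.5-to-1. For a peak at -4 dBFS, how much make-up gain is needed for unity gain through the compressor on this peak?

Without make-up, output = threshold + overshoot/1.5 = -10 + 4 = -6 dBFS.
Gap to target: 2 dB.

2 dB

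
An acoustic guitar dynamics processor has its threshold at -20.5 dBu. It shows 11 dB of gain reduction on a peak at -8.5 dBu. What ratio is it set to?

12:1

Input overshoot = -8.5 − (-20.5) = 12 dB.
Output overshoot = 12 − 11 = 1 dB.
Ratio = input overshoot / output overshoot = 12 / 1 = 12.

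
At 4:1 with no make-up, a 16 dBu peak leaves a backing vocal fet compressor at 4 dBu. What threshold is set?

Let T be the threshold. Output overshoot = (input overshoot)/R, so 4 − T = (16 − T)/4.
4·(4 − T) = 16 − T → 3·T = 16 − 16 = 0.
T = 0/3 = 0 dBu.

0 dBu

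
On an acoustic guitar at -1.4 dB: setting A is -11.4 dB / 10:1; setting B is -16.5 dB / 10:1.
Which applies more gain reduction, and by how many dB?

B, by 4.59 dB

A: 10 dB over, compressed to 1 dB over, so 9 dB of GR.
B: 15.1 dB over, compressed to 1.51 dB over, so 13.59 dB of GR.
B reduces 4.59 dB more.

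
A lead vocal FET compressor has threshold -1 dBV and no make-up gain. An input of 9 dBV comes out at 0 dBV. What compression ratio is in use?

10:1

Input overshoot = 9 − (-1) = 10 dB; output overshoot = 0 − (-1) = 1 dB.
Ratio = 10 / 1 = 10.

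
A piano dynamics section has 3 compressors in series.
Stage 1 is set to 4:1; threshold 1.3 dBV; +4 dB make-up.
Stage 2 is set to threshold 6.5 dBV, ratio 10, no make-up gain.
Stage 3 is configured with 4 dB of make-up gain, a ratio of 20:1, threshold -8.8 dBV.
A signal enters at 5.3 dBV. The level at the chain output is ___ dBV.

-4.045 dBV

Stage 1: 5.3 dBV is 4 dB over 1.3 dBV; at 4:1 that becomes 1 dB over, giving 2.3 dBV; +4 dB make-up → 6.3 dBV.
Stage 2: 6.3 dBV is at or below the 6.5 dBV threshold — no compression; output 6.3 dBV.
Stage 3: overshoot 15.1 dB → 15.1/20 = 0.755 dB → -8.045 dBV; +4 dB make-up → -4.045 dBV.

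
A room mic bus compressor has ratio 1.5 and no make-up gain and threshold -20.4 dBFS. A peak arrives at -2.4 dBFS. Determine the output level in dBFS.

-8.4 dBFS

The input is 18 dB above the -20.4 dBFS threshold.
The 18 dB excess becomes 12 dB after 1.5:1 reduction.
So the level is -20.4 + 12 = -8.4 dBFS.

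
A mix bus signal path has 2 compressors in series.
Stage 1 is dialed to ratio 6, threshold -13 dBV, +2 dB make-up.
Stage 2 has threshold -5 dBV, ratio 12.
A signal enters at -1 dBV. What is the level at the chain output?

Stage 1: 12 dB above -13 dBV, reduced 6:1 to 2 dB above → -11 dBV; +2 dB make-up → -9 dBV.
Stage 2: below threshold (-9 ≤ -5); passes unchanged; output -9 dBV.

-9 dBV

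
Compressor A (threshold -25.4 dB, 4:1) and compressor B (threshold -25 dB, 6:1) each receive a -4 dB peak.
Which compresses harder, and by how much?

B, by 1.45 dB

A: GR = 21.4 − 21.4/4 = 16.05 dB.
B: GR = 21 − 21/6 = 17.5 dB.
Difference: 1.45 dB in favour of B.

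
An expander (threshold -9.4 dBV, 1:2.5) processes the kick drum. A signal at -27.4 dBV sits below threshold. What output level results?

-54.4 dBV

Below threshold, a 1:2.5 expander applies gain = (2.5−1)×(T − x) of attenuation.
(2.5−1) × 18 = 27 dB, so output = -27.4 − 27 = -54.4 dBV.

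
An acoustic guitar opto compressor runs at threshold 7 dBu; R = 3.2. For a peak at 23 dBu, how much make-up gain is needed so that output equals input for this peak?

Without make-up, output = threshold + overshoot/3.2 = 7 + 5 = 12 dBu.
Gap to target: 11 dB.

11 dB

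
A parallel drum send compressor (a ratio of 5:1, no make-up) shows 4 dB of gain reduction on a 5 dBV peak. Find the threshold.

Let T be the threshold. Output overshoot = (input overshoot)/R, so 1 − T = (5 − T)/5.
5·(1 − T) = 5 − T → 4·T = 5 − 5 = 0.
T = 0/4 = 0 dBV.

0 dBV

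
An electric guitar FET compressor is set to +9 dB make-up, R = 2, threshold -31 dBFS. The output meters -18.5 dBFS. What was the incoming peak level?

-24 dBFS

Remove make-up: -18.5 − 9 = -27.5 dBFS.
Post-compression overshoot = -27.5 − (-31) = 3.5 dB.
Before 2:1 compression the overshoot was 3.5 × 2 = 7 dB, so input = -31 + 7 = -24 dBFS.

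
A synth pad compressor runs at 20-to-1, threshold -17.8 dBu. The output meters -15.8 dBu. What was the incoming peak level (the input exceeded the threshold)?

22.2 dBu

The compressed level sits -15.8 − (-17.8) = 2 dB over threshold.
Input overshoot = R × output overshoot = 40 dB → input = -17.8 + 40 = 22.2 dBu.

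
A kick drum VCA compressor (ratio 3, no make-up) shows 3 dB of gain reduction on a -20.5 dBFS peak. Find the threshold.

Gain reduction = -20.5 − (-23.5) = 3 dB; output overshoot = GR / (R − 1) = 3 / 2 = 1.5 dB.
Threshold = output − output overshoot = -23.5 − 1.5 = -25 dBFS.

-25 dBFS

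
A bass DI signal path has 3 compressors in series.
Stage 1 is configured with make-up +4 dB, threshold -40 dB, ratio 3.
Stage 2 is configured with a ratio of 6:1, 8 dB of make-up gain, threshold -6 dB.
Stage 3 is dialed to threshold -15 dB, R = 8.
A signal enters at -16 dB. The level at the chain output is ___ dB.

Stage 1: -16 dB is 24 dB over -40 dB; at 3:1 that becomes 8 dB over, giving -32 dB; +4 dB make-up → -28 dB.
Stage 2: -28 dB is at or below the -6 dB threshold — no compression; make-up brings it to -20 dB.
Stage 3: -20 dB is at or below the -15 dB threshold — no compression; output -20 dB.

-20 dB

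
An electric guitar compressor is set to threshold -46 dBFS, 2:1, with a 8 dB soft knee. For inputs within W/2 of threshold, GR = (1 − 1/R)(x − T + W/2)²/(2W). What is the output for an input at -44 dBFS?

-45.125 dBFS

x − T + W/2 = -44 − (-46) + 4 = 6.
GR = (1 − 1/2) × 6² / 16 = 0.5 × 36 / 16 = 1.125 dB.
Output = -44 − 1.125 = -45.125 dBFS.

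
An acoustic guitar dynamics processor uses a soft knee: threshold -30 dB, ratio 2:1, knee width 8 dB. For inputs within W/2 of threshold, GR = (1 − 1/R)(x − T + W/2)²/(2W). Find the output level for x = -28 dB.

-29.125 dB

x − T + W/2 = -28 − (-30) + 4 = 6.
GR = (1 − 1/2) × 6² / 16 = 0.5 × 36 / 16 = 1.125 dB.
Output = -28 − 1.125 = -29.125 dB.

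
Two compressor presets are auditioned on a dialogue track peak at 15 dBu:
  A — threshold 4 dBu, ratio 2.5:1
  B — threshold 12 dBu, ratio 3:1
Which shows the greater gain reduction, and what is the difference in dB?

A: GR = 11 − 11/2.5 = 6.6 dB.
B: GR = 3 − 3/3 = 2 dB.
Difference: 4.6 dB in favour of A.

A, by 4.6 dB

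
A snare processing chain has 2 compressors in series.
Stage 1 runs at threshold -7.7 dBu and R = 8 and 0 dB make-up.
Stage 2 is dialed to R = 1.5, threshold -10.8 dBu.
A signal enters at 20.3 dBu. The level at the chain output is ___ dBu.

-6.4 dBu

Stage 1: overshoot 28 dB → 28/8 = 3.5 dB → -4.2 dBu.
Stage 2: 6.6 dB above -10.8 dBu, reduced 1.5:1 to 4.4 dB above → -6.4 dBu.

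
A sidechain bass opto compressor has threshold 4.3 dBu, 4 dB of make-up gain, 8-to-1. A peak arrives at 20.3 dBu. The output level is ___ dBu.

10.3 dBu

Overshoot: 20.3 − 4.3 = 16 dB.
At 8:1 the overshoot is divided by 8, leaving 2 dB above threshold.
So the level is 4.3 + 2 = 6.3 dBu; make-up adds 4 dB, giving 10.3 dBu.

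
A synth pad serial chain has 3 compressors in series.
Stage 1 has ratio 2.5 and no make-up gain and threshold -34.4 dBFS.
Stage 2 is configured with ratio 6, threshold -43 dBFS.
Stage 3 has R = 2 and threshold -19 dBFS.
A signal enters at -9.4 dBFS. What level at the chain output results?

-39.9 dBFS

Stage 1: -9.4 dBFS is 25 dB over -34.4 dBFS; at 2.5:1 that becomes 10 dB over, giving -24.4 dBFS.
Stage 2: -24.4 dBFS is 18.6 dB over -43 dBFS; at 6:1 that becomes 3.1 dB over, giving -39.9 dBFS.
Stage 3: -39.9 dBFS is at or below the -19 dBFS threshold — no compression; output -39.9 dBFS.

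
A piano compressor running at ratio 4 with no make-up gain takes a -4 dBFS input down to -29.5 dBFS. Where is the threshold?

Gain reduction = -4 − (-29.5) = 25.5 dB; output overshoot = GR / (R − 1) = 25.5 / 3 = 8.5 dB.
Threshold = output − output overshoot = -29.5 − 8.5 = -38 dBFS.

-38 dBFS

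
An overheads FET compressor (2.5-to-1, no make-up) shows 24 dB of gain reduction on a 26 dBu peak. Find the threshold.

Let T be the threshold. Output overshoot = (input overshoot)/R, so 2 − T = (26 − T)/2.5.
2.5·(2 − T) = 26 − T → 1.5·T = 5 − 26 = -21.
T = -21/1.5 = -14 dBu.

-14 dBu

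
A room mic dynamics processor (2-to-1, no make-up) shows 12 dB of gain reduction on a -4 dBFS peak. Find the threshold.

-28 dBFS

Input is 24 dB above T (since output overshoot × R = input overshoot: (-16 − T)·2 = -4 − T gives T = -28 dBFS).
Check: -28 + (-4 − (-28))/2 = -28 + 12 = -16 dBFS. ✓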